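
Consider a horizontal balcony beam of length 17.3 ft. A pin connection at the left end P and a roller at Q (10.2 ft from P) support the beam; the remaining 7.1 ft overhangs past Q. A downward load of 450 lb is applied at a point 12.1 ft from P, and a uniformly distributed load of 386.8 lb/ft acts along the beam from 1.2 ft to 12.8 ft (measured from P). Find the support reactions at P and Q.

Resultant of the distributed load: 386.8 × 11.6 = 4486.88 lb at 7 ft from P.
ΣM about P: Q_y·10.2 − 450·12.1 − (386.8·11.6)·7 = 0 → Q_y = 36853.16/10.2 = 3613.05 ≈ 3613 lb.
ΣF_y = 0: P_y + 3613.05 − 450 − 386.8·11.6 = 0 → P_y = 1324 lb.
ΣF_x = 0: no horizontal applied forces, so P_x = 0.

P_x = 0, P_y = 1324 lb, Q_y = 3613 lb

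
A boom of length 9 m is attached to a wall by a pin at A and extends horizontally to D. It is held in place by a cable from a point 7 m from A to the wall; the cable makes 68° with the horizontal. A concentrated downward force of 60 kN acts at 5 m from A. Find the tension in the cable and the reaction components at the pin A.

T = 46.22 kN, A_x = 17.32 kN, A_y = 17.14 kN

ΣM about A: T·sin68°·7 − 60·5 = 0 → T = 300/(7·0.927184) = 46.2229 ≈ 46.22 kN.
ΣF_x = 0: A_x − T·cos68° = 0 → A_x = 46.2229 × 0.374607 = 17.32 kN.
ΣF_y = 0: A_y + T·sin68° − 60 = 0 → A_y = 60 − 46.2229 × 0.927184 = 17.14 kN.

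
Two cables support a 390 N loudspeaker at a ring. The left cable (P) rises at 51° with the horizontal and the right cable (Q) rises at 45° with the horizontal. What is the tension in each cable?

T_P = 277.3 N, T_Q = 246.8 N

ΣF_x = 0: −T_P·cos51° + T_Q·cos45° = 0 → T_Q = 0.889993·T_P.
ΣF_y = 0: T_P·sin51° + T_Q·sin45° = 390.
Substitute: T_P·(0.777146 + 0.889993·0.707107) = 390 → T_P = 277.291 ≈ 277.3 N.
Then T_Q = 0.889993 × 277.291 = 246.8 N.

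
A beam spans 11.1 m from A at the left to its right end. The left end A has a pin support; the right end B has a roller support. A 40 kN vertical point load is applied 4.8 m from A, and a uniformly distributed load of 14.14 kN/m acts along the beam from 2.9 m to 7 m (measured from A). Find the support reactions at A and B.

Resultant of the distributed load: 14.14 × 4.1 = 57.974 kN at 4.95 m from A.
Moments about A: B_y·11.1 − 40·4.8 − (14.14·4.1)·4.95 = 0 → B_y = 478.9713/11.1 = 43.1506 ≈ 43.15 kN.
ΣF_y = 0: A_y + 43.1506 − 40 − 14.14·4.1 = 0 → A_y = 54.82 kN.
ΣF_x = 0: no horizontal applied forces, so A_x = 0.

A_x = 0, A_y = 54.82 kN, B_y = 43.15 kN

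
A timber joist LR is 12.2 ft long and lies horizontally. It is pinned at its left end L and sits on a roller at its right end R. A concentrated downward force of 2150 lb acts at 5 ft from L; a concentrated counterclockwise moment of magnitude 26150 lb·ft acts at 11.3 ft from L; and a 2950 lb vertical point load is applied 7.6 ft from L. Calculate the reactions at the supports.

ΣM about L: R_y·12.2 − 2150·5 + 26150 − 2950·7.6 = 0 → R_y = 7020/12.2 = 575.41 ≈ 575.4 lb.
ΣF_y = 0: L_y + 575.41 − 2150 − 2950 = 0 → L_y = 4525 lb.
ΣF_x = 0: no horizontal applied forces, so L_x = 0.

L_x = 0, L_y = 4525 lb, R_y = 575.4 lb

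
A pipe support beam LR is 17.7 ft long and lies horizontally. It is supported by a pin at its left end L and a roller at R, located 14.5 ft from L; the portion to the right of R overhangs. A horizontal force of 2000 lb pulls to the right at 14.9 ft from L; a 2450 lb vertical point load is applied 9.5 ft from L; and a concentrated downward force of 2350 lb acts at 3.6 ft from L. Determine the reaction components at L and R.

ΣM about L: R_y·14.5 − 2450·9.5 − 2350·3.6 = 0 → R_y = 31735/14.5 = 2188.62 ≈ 2189 lb.
ΣF_y = 0: L_y + 2188.62 − 2450 − 2350 = 0 → L_y = 2611 lb.
ΣF_x = 0: L_x + 2000 = 0 → L_x = -2000 lb.

L_x = -2000 lb, L_y = 2611 lb, R_y = 2189 lb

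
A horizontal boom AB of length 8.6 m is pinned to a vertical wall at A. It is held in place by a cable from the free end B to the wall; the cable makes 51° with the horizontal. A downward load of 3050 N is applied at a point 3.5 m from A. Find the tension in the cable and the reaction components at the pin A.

ΣM about A: T·sin51°·8.6 − 3050·3.5 = 0 → T = 10675/(8.6·0.777146) = 1597.23 ≈ 1597 N.
ΣF_x = 0: A_x − T·cos51° = 0 → A_x = 1597.23 × 0.62932 = 1005 N.
ΣF_y = 0: A_y + T·sin51° − 3050 = 0 → A_y = 3050 − 1597.23 × 0.777146 = 1809 N.

T = 1597 N, A_x = 1005 N, A_y = 1809 N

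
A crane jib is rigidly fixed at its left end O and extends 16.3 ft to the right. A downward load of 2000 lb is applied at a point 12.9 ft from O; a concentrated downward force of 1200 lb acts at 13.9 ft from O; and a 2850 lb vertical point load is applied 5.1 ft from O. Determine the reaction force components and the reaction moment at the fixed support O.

ΣF_x = 0: O_x = 0.
ΣF_y = 0: O_y − 2000 − 1200 − 2850 = 0 → O_y = 6050 lb.
ΣM about O: M_O − 2000·12.9 − 1200·13.9 − 2850·5.1 = 0 → M_O = 57020 lb·ft.

O_x = 0, O_y = 6050 lb, M_O = 57020 lb·ft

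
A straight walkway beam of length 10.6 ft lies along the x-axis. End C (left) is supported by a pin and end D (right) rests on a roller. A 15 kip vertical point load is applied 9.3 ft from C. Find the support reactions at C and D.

C_x = 0, C_y = 1.840 kip, D_y = 13.16 kip

Moments about C: D_y·10.6 − 15·9.3 = 0 → D_y = 139.5/10.6 = 13.1604 ≈ 13.16 kip.
ΣF_y = 0: C_y + 13.1604 − 15 = 0 → C_y = 1.840 kip.
ΣF_x = 0: no horizontal applied forces, so C_x = 0.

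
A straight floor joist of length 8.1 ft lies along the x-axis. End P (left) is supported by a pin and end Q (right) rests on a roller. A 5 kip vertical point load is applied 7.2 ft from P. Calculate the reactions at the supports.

ΣM about P: Q_y·8.1 − 5·7.2 = 0 → Q_y = 36/8.1 = 4.44444 ≈ 4.444 kip.
ΣF_y = 0: P_y + 4.44444 − 5 = 0 → P_y = 0.5556 kip.
ΣF_x = 0: no horizontal applied forces, so P_x = 0.

P_x = 0, P_y = 0.5556 kip, Q_y = 4.444 kip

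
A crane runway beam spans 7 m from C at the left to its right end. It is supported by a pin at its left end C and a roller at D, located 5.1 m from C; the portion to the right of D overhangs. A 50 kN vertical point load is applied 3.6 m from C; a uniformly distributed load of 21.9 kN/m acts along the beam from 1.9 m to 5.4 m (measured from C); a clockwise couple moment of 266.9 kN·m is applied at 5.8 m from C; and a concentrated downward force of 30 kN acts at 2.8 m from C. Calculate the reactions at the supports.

C_x = 0, C_y = -2.305 kN, D_y = 159.0 kN

Resultant of the distributed load: 21.9 × 3.5 = 76.65 kN at 3.65 m from C.
Moments about C: D_y·5.1 − 50·3.6 − (21.9·3.5)·3.65 − 266.9 − 30·2.8 = 0 → D_y = 810.6725/5.1 = 158.955 ≈ 159.0 kN.
ΣF_y = 0: C_y + 158.955 − 50 − 21.9·3.5 − 30 = 0 → C_y = -2.305 kN.
ΣF_x = 0: no horizontal applied forces, so C_x = 0.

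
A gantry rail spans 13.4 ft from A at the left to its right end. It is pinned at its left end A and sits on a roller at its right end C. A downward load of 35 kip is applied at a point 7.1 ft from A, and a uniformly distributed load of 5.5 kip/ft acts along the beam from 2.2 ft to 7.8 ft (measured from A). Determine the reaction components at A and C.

Resultant of the distributed load: 5.5 × 5.6 = 30.8 kip at 5 ft from A.
Taking moments about A: C_y·13.4 − 35·7.1 − (5.5·5.6)·5 = 0 → C_y = 402.5/13.4 = 30.0373 ≈ 30.04 kip.
ΣF_y = 0: A_y + 30.0373 − 35 − 5.5·5.6 = 0 → A_y = 35.76 kip.
ΣF_x = 0: no horizontal applied forces, so A_x = 0.

A_x = 0, A_y = 35.76 kip, C_y = 30.04 kip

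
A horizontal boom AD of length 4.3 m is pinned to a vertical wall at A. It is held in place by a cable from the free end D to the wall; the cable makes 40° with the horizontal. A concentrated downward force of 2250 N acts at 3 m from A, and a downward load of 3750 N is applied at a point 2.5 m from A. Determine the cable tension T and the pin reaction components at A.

ΣM about A: T·sin40°·4.3 − 2250·3 − 3750·2.5 = 0 → T = 16125/(4.3·0.642788) = 5833.96 ≈ 5834 N.
ΣF_x = 0: A_x − T·cos40° = 0 → A_x = 5833.96 × 0.766044 = 4469 N.
ΣF_y = 0: A_y + T·sin40° − 2250 − 3750 = 0 → A_y = 6000 − 5833.96 × 0.642788 = 2250 N.

T = 5834 N, A_x = 4469 N, A_y = 2250 N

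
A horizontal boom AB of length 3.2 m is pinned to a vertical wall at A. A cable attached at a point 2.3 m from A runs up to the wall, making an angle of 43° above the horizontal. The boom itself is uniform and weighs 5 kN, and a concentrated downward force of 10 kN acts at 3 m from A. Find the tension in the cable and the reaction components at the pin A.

ΣM about A: T·sin43°·2.3 − 5·1.6 − 10·3 = 0 → T = 38/(2.3·0.681998) = 24.2255 ≈ 24.23 kN.
ΣF_x = 0: A_x − T·cos43° = 0 → A_x = 24.2255 × 0.731354 = 17.72 kN.
ΣF_y = 0: A_y + T·sin43° − 5 − 10 = 0 → A_y = 15 − 24.2255 × 0.681998 = -1.522 kN.

T = 24.23 kN, A_x = 17.72 kN, A_y = -1.522 kN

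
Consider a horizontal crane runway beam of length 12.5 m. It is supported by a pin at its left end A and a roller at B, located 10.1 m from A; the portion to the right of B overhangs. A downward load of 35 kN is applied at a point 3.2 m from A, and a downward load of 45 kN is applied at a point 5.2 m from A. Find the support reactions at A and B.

A_x = 0, A_y = 45.74 kN, B_y = 34.26 kN

Moments about A: B_y·10.1 − 35·3.2 − 45·5.2 = 0 → B_y = 346/10.1 = 34.2574 ≈ 34.26 kN.
ΣF_y = 0: A_y + 34.2574 − 35 − 45 = 0 → A_y = 45.74 kN.
ΣF_x = 0: no horizontal applied forces, so A_x = 0.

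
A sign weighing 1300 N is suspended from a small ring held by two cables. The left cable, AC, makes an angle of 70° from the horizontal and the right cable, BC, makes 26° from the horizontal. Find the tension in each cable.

T_AC = 1175 N, T_BC = 447.1 N

ΣF_x = 0: −T_AC·cos70° + T_BC·cos26° = 0 → T_BC = 0.380532·T_AC.
ΣF_y = 0: T_AC·sin70° + T_BC·sin26° = 1300.
Substitute: T_AC·(0.939693 + 0.380532·0.438371) = 1300 → T_AC = 1174.87 ≈ 1175 N.
Then T_BC = 0.380532 × 1174.87 = 447.1 N.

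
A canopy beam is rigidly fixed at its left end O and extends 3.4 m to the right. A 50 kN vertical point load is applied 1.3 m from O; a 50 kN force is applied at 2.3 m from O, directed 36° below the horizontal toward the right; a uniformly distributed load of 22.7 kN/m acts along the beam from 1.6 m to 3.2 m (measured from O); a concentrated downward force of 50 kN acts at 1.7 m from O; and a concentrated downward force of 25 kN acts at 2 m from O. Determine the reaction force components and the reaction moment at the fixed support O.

O_x = -40.45 kN, O_y = 190.7 kN, M_O = 354.8 kN·m

Resultant of the distributed load: 22.7 × 1.6 = 36.32 kN at 2.4 m from O.
ΣF_x = 0: O_x + 50·cos36° = 0 → O_x = -40.45 kN.
ΣF_y = 0: O_y − 50 − 50·sin36° − 22.7·1.6 − 50 − 25 = 0 → O_y = 190.7 kN.
ΣM about O: M_O − 50·1.3 − 50·sin36°·2.3 − (22.7·1.6)·2.4 − 50·1.7 − 25·2 = 0 → M_O = 354.8 kN·m.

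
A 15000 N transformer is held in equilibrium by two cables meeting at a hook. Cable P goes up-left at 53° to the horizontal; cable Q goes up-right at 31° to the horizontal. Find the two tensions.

ΣF_x = 0: −T_P·cos53° + T_Q·cos31° = 0 → T_Q = 0.702098·T_P.
ΣF_y = 0: T_P·sin53° + T_Q·sin31° = 15000.
Substitute: T_P·(0.798636 + 0.702098·0.515038) = 15000 → T_P = 12928.3 ≈ 12930 N.
Then T_Q = 0.702098 × 12928.3 = 9077 N.

T_P = 12930 N, T_Q = 9077 N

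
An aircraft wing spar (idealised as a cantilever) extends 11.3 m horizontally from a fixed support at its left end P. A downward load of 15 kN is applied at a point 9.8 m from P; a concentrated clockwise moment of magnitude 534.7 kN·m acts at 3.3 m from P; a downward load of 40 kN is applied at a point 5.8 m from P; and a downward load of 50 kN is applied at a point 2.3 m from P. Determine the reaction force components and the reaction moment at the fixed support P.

ΣF_x = 0: P_x = 0.
ΣF_y = 0: P_y − 15 − 40 − 50 = 0 → P_y = 105.0 kN.
ΣM about P: M_P − 15·9.8 − 534.7 − 40·5.8 − 50·2.3 = 0 → M_P = 1029 kN·m.

P_x = 0, P_y = 105.0 kN, M_P = 1029 kN·m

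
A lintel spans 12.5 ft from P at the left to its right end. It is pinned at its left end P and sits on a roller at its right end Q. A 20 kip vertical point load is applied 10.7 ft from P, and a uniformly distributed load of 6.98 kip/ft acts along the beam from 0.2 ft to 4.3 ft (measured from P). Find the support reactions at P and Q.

P_x = 0, P_y = 26.35 kip, Q_y = 22.27 kip

Resultant of the distributed load: 6.98 × 4.1 = 28.618 kip at 2.25 ft from P.
ΣM about P: Q_y·12.5 − 20·10.7 − (6.98·4.1)·2.25 = 0 → Q_y = 278.3905/12.5 = 22.2712 ≈ 22.27 kip.
ΣF_y = 0: P_y + 22.2712 − 20 − 6.98·4.1 = 0 → P_y = 26.35 kip.
ΣF_x = 0: no horizontal applied forces, so P_x = 0.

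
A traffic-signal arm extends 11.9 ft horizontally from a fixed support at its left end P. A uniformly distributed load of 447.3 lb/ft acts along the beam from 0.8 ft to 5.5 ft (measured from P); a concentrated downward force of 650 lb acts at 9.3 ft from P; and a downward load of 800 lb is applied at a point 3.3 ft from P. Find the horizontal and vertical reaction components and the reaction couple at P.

P_x = 0, P_y = 3552 lb, M_P = 15310 lb·ft

Resultant of the distributed load: 447.3 × 4.7 = 2102.31 lb at 3.15 ft from P.
ΣF_x = 0: P_x = 0.
ΣF_y = 0: P_y − 447.3·4.7 − 650 − 800 = 0 → P_y = 3552 lb.
ΣM about P: M_P − (447.3·4.7)·3.15 − 650·9.3 − 800·3.3 = 0 → M_P = 15310 lb·ft.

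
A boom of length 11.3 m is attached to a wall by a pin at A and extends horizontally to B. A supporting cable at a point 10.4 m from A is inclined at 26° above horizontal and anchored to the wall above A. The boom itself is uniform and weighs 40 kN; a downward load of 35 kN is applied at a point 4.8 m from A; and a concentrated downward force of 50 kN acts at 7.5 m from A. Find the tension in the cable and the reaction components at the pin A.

ΣM about A: T·sin26°·10.4 − 40·5.65 − 35·4.8 − 50·7.5 = 0 → T = 769/(10.4·0.438371) = 168.675 ≈ 168.7 kN.
ΣF_x = 0: A_x − T·cos26° = 0 → A_x = 168.675 × 0.898794 = 151.6 kN.
ΣF_y = 0: A_y + T·sin26° − 40 − 35 − 50 = 0 → A_y = 125 − 168.675 × 0.438371 = 51.06 kN.

T = 168.7 kN, A_x = 151.6 kN, A_y = 51.06 kN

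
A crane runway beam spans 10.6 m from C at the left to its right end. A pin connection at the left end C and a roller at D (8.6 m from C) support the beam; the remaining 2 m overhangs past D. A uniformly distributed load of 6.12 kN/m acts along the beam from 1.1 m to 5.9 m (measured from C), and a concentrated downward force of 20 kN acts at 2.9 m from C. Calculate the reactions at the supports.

C_x = 0, C_y = 30.68 kN, D_y = 18.70 kN

Resultant of the distributed load: 6.12 × 4.8 = 29.376 kN at 3.5 m from C.
Moments about C: D_y·8.6 − (6.12·4.8)·3.5 − 20·2.9 = 0 → D_y = 160.816/8.6 = 18.6995 ≈ 18.70 kN.
ΣF_y = 0: C_y + 18.6995 − 6.12·4.8 − 20 = 0 → C_y = 30.68 kN.
ΣF_x = 0: no horizontal applied forces, so C_x = 0.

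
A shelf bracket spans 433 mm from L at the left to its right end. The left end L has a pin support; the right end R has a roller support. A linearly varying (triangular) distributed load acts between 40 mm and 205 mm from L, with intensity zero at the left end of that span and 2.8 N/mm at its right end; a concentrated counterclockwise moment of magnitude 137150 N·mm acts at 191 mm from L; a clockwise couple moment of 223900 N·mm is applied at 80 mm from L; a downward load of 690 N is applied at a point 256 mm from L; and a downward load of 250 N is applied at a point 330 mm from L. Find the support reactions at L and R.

L_x = 0, L_y = 292.2 N, R_y = 878.8 N

Resultant of the triangular load: ½ × 2.8 × 165 = 231 N, acting at 150 mm from L (one-third of the span from the peak).
Taking moments about L: R_y·433 − (½·2.8·165)·150 + 137150 − 223900 − 690·256 − 250·330 = 0 → R_y = 380540/433 = 878.845 ≈ 878.8 N.
ΣF_y = 0: L_y + 878.845 − ½·2.8·165 − 690 − 250 = 0 → L_y = 292.2 N.
ΣF_x = 0: no horizontal applied forces, so L_x = 0.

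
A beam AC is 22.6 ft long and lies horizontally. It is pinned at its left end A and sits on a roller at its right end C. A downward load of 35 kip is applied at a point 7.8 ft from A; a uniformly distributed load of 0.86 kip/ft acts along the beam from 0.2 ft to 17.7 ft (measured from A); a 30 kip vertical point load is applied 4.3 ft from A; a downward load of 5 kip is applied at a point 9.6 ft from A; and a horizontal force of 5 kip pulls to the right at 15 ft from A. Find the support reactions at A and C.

Resultant of the distributed load: 0.86 × 17.5 = 15.05 kip at 8.95 ft from A.
ΣM about A: C_y·22.6 − 35·7.8 − (0.86·17.5)·8.95 − 30·4.3 − 5·9.6 = 0 → C_y = 584.6975/22.6 = 25.8716 ≈ 25.87 kip.
ΣF_y = 0: A_y + 25.8716 − 35 − 0.86·17.5 − 30 − 5 = 0 → A_y = 59.18 kip.
ΣF_x = 0: A_x + 5 = 0 → A_x = -5.000 kip.

A_x = -5.000 kip, A_y = 59.18 kip, C_y = 25.87 kip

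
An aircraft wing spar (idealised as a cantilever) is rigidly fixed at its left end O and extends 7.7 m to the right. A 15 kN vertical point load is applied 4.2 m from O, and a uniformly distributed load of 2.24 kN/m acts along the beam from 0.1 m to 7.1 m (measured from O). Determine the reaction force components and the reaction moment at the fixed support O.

Resultant of the distributed load: 2.24 × 7 = 15.68 kN at 3.6 m from O.
ΣF_x = 0: O_x = 0.
ΣF_y = 0: O_y − 15 − 2.24·7 = 0 → O_y = 30.68 kN.
ΣM about O: M_O − 15·4.2 − (2.24·7)·3.6 = 0 → M_O = 119.4 kN·m.

O_x = 0, O_y = 30.68 kN, M_O = 119.4 kN·m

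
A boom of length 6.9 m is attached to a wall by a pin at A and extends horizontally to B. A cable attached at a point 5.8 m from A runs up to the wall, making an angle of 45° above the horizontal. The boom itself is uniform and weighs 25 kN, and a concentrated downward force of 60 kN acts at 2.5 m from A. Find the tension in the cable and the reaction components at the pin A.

ΣM about A: T·sin45°·5.8 − 25·3.45 − 60·2.5 = 0 → T = 236.25/(5.8·0.707107) = 57.6048 ≈ 57.60 kN.
ΣF_x = 0: A_x − T·cos45° = 0 → A_x = 57.6048 × 0.707107 = 40.73 kN.
ΣF_y = 0: A_y + T·sin45° − 25 − 60 = 0 → A_y = 85 − 57.6048 × 0.707107 = 44.27 kN.

T = 57.60 kN, A_x = 40.73 kN, A_y = 44.27 kN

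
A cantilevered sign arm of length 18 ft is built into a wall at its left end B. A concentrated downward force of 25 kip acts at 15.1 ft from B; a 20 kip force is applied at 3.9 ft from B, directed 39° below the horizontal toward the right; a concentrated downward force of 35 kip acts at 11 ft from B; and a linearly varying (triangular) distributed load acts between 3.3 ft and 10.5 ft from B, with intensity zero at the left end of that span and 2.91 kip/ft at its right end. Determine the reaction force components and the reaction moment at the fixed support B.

B_x = -15.54 kip, B_y = 83.06 kip, M_B = 896.4 kip·ft

Resultant of the triangular load: ½ × 2.91 × 7.2 = 10.476 kip, acting at 8.1 ft from B (one-third of the span from the peak).
ΣF_x = 0: B_x + 20·cos39° = 0 → B_x = -15.54 kip.
ΣF_y = 0: B_y − 25 − 20·sin39° − 35 − ½·2.91·7.2 = 0 → B_y = 83.06 kip.
ΣM about B: M_B − 25·15.1 − 20·sin39°·3.9 − 35·11 − (½·2.91·7.2)·8.1 = 0 → M_B = 896.4 kip·ft.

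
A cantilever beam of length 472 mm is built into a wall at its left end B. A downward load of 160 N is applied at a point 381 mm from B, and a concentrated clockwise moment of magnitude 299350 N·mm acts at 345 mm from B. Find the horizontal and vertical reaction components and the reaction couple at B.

B_x = 0, B_y = 160.0 N, M_B = 360300 N·mm

ΣF_x = 0: B_x = 0.
ΣF_y = 0: B_y − 160 = 0 → B_y = 160.0 N.
ΣM about B: M_B − 160·381 − 299350 = 0 → M_B = 360300 N·mm.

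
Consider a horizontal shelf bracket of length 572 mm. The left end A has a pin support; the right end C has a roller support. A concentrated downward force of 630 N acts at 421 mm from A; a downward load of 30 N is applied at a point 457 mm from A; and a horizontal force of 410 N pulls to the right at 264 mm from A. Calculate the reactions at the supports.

ΣM about A: C_y·572 − 630·421 − 30·457 = 0 → C_y = 278940/572 = 487.657 ≈ 487.7 N.
ΣF_y = 0: A_y + 487.657 − 630 − 30 = 0 → A_y = 172.3 N.
ΣF_x = 0: A_x + 410 = 0 → A_x = -410.0 N.

A_x = -410.0 N, A_y = 172.3 N, C_y = 487.7 N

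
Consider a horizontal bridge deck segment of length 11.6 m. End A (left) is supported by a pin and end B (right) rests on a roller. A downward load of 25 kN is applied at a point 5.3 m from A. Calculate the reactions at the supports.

Taking moments about A: B_y·11.6 − 25·5.3 = 0 → B_y = 132.5/11.6 = 11.4224 ≈ 11.42 kN.
ΣF_y = 0: A_y + 11.4224 − 25 = 0 → A_y = 13.58 kN.
ΣF_x = 0: no horizontal applied forces, so A_x = 0.

A_x = 0, A_y = 13.58 kN, B_y = 11.42 kN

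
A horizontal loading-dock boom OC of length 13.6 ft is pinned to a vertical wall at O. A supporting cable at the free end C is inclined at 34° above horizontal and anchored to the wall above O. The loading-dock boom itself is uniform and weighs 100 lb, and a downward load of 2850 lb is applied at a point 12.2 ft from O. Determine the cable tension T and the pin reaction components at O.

T = 4661 lb, O_x = 3864 lb, O_y = 343.4 lb

ΣM about O: T·sin34°·13.6 − 100·6.8 − 2850·12.2 = 0 → T = 35450/(13.6·0.559193) = 4661.39 ≈ 4661 lb.
ΣF_x = 0: O_x − T·cos34° = 0 → O_x = 4661.39 × 0.829038 = 3864 lb.
ΣF_y = 0: O_y + T·sin34° − 100 − 2850 = 0 → O_y = 2950 − 4661.39 × 0.559193 = 343.4 lb.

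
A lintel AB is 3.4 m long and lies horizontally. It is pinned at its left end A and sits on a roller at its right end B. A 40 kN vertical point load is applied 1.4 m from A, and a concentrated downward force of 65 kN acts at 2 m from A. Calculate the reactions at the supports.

Moments about A: B_y·3.4 − 40·1.4 − 65·2 = 0 → B_y = 186/3.4 = 54.7059 ≈ 54.71 kN.
ΣF_y = 0: A_y + 54.7059 − 40 − 65 = 0 → A_y = 50.29 kN.
ΣF_x = 0: no horizontal applied forces, so A_x = 0.

A_x = 0, A_y = 50.29 kN, B_y = 54.71 kN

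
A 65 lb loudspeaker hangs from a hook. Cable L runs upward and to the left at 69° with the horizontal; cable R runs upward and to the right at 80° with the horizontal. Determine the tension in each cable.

ΣF_x = 0: −T_L·cos69° + T_R·cos80° = 0 → T_R = 2.06376·T_L.
ΣF_y = 0: T_L·sin69° + T_R·sin80° = 65.
Substitute: T_L·(0.93358 + 2.06376·0.984808) = 65 → T_L = 21.9151 ≈ 21.92 lb.
Then T_R = 2.06376 × 21.9151 = 45.23 lb.

T_L = 21.92 lb, T_R = 45.23 lb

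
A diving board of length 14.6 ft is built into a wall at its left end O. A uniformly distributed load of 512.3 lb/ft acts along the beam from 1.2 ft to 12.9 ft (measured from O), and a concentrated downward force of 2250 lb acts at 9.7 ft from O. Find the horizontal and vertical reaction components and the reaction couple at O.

O_x = 0, O_y = 8244 lb, M_O = 64080 lb·ft

Resultant of the distributed load: 512.3 × 11.7 = 5993.91 lb at 7.05 ft from O.
ΣF_x = 0: O_x = 0.
ΣF_y = 0: O_y − 512.3·11.7 − 2250 = 0 → O_y = 8244 lb.
ΣM about O: M_O − (512.3·11.7)·7.05 − 2250·9.7 = 0 → M_O = 64080 lb·ft.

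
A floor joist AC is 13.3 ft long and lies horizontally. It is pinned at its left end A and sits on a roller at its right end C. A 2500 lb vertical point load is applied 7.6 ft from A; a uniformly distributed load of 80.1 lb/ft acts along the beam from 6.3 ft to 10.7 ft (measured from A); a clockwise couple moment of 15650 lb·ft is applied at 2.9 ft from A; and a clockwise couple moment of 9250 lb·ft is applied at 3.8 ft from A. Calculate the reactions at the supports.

A_x = 0, A_y = -673.6 lb, C_y = 3526 lb

Resultant of the distributed load: 80.1 × 4.4 = 352.44 lb at 8.5 ft from A.
Taking moments about A: C_y·13.3 − 2500·7.6 − (80.1·4.4)·8.5 − 15650 − 9250 = 0 → C_y = 46895.74/13.3 = 3526 lb.
ΣF_y = 0: A_y + 3526 − 2500 − 80.1·4.4 = 0 → A_y = -673.6 lb.
ΣF_x = 0: no horizontal applied forces, so A_x = 0.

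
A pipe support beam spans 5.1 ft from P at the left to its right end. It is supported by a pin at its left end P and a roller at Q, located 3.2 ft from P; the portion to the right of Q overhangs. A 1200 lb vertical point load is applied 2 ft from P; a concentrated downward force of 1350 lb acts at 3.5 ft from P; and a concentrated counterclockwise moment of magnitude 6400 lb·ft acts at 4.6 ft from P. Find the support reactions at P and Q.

P_x = 0, P_y = 2323 lb, Q_y = 226.6 lb

Taking moments about P: Q_y·3.2 − 1200·2 − 1350·3.5 + 6400 = 0 → Q_y = 725/3.2 = 226.562 ≈ 226.6 lb.
ΣF_y = 0: P_y + 226.562 − 1200 − 1350 = 0 → P_y = 2323 lb.
ΣF_x = 0: no horizontal applied forces, so P_x = 0.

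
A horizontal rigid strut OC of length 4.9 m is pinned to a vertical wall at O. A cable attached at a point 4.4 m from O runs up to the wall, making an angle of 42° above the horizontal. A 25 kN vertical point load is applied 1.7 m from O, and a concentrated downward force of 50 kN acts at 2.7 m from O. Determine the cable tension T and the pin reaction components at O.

ΣM about O: T·sin42°·4.4 − 25·1.7 − 50·2.7 = 0 → T = 177.5/(4.4·0.669131) = 60.2885 ≈ 60.29 kN.
ΣF_x = 0: O_x − T·cos42° = 0 → O_x = 60.2885 × 0.743145 = 44.80 kN.
ΣF_y = 0: O_y + T·sin42° − 25 − 50 = 0 → O_y = 75 − 60.2885 × 0.669131 = 34.66 kN.

T = 60.29 kN, O_x = 44.80 kN, O_y = 34.66 kN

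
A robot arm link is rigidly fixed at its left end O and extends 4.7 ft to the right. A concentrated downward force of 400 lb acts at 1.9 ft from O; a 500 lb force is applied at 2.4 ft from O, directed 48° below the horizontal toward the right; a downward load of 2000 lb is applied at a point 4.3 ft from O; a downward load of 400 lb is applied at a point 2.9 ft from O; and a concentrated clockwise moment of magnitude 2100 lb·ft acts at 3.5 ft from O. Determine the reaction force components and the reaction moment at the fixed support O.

O_x = -334.6 lb, O_y = 3172 lb, M_O = 13510 lb·ft

ΣF_x = 0: O_x + 500·cos48° = 0 → O_x = -334.6 lb.
ΣF_y = 0: O_y − 400 − 500·sin48° − 2000 − 400 = 0 → O_y = 3172 lb.
ΣM about O: M_O − 400·1.9 − 500·sin48°·2.4 − 2000·4.3 − 400·2.9 − 2100 = 0 → M_O = 13510 lb·ft.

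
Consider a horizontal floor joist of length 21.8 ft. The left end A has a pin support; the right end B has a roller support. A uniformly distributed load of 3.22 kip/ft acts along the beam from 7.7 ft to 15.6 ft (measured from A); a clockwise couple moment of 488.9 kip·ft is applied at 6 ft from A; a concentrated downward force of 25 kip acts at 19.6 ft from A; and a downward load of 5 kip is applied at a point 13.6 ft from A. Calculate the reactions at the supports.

Resultant of the distributed load: 3.22 × 7.9 = 25.438 kip at 11.65 ft from A.
ΣM about A: B_y·21.8 − (3.22·7.9)·11.65 − 488.9 − 25·19.6 − 5·13.6 = 0 → B_y = 1343.2527/21.8 = 61.6171 ≈ 61.62 kip.
ΣF_y = 0: A_y + 61.6171 − 3.22·7.9 − 25 − 5 = 0 → A_y = -6.179 kip.
ΣF_x = 0: no horizontal applied forces, so A_x = 0.

A_x = 0, A_y = -6.179 kip, B_y = 61.62 kip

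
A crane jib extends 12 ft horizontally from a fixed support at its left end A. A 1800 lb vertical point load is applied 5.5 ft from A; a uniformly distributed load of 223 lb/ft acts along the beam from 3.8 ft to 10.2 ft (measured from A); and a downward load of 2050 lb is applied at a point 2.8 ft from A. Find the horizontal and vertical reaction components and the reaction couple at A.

Resultant of the distributed load: 223 × 6.4 = 1427.2 lb at 7 ft from A.
ΣF_x = 0: A_x = 0.
ΣF_y = 0: A_y − 1800 − 223·6.4 − 2050 = 0 → A_y = 5277 lb.
ΣM about A: M_A − 1800·5.5 − (223·6.4)·7 − 2050·2.8 = 0 → M_A = 25630 lb·ft.

A_x = 0, A_y = 5277 lb, M_A = 25630 lb·ft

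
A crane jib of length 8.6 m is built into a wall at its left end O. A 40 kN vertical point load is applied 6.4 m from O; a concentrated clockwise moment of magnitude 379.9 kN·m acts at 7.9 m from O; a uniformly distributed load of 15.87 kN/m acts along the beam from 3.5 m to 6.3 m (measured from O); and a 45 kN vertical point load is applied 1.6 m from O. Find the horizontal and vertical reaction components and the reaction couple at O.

Resultant of the distributed load: 15.87 × 2.8 = 44.436 kN at 4.9 m from O.
ΣF_x = 0: O_x = 0.
ΣF_y = 0: O_y − 40 − 15.87·2.8 − 45 = 0 → O_y = 129.4 kN.
ΣM about O: M_O − 40·6.4 − 379.9 − (15.87·2.8)·4.9 − 45·1.6 = 0 → M_O = 925.6 kN·m.

O_x = 0, O_y = 129.4 kN, M_O = 925.6 kN·m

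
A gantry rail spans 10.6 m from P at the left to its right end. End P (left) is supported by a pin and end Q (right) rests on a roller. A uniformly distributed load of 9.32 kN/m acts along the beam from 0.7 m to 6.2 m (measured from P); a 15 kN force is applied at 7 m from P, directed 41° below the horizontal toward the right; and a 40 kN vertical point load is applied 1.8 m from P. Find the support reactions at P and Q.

P_x = -11.32 kN, P_y = 71.13 kN, Q_y = 29.97 kN

Resultant of the distributed load: 9.32 × 5.5 = 51.26 kN at 3.45 m from P.
Moments about P: Q_y·10.6 − (9.32·5.5)·3.45 − 15·sin41°·7 − 40·1.8 = 0 → Q_y = 317.733/10.6 = 29.9748 ≈ 29.97 kN.
ΣF_y = 0: P_y + 29.9748 − 9.32·5.5 − 15·sin41° − 40 = 0 → P_y = 71.13 kN.
ΣF_x = 0: P_x + 15·cos41° = 0 → P_x = -11.32 kN.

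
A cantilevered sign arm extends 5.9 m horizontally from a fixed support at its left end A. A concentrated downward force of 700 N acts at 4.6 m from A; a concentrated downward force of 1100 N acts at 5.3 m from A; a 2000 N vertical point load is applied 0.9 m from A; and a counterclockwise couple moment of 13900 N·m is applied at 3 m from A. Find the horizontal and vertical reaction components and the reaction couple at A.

A_x = 0, A_y = 3800 N, M_A = -3050 N·m

ΣF_x = 0: A_x = 0.
ΣF_y = 0: A_y − 700 − 1100 − 2000 = 0 → A_y = 3800 N.
ΣM about A: M_A − 700·4.6 − 1100·5.3 − 2000·0.9 + 13900 = 0 → M_A = -3050 N·m.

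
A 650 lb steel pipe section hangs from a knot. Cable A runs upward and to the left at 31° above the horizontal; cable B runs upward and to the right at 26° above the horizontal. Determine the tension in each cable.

T_A = 696.6 lb, T_B = 664.3 lb

ΣF_x = 0: −T_A·cos31° + T_B·cos26° = 0 → T_B = 0.953686·T_A.
ΣF_y = 0: T_A·sin31° + T_B·sin26° = 650.
Substitute: T_A·(0.515038 + 0.953686·0.438371) = 650 → T_A = 696.598 ≈ 696.6 lb.
Then T_B = 0.953686 × 696.598 = 664.3 lb.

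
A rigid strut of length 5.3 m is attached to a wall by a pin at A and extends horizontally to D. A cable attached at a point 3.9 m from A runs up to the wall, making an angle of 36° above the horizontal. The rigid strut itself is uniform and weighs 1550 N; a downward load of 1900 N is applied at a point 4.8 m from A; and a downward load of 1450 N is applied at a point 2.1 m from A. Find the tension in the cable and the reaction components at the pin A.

T = 7099 N, A_x = 5743 N, A_y = 727.6 N

ΣM about A: T·sin36°·3.9 − 1550·2.65 − 1900·4.8 − 1450·2.1 = 0 → T = 16272.5/(3.9·0.587785) = 7098.57 ≈ 7099 N.
ΣF_x = 0: A_x − T·cos36° = 0 → A_x = 7098.57 × 0.809017 = 5743 N.
ΣF_y = 0: A_y + T·sin36° − 1550 − 1900 − 1450 = 0 → A_y = 4900 − 7098.57 × 0.587785 = 727.6 N.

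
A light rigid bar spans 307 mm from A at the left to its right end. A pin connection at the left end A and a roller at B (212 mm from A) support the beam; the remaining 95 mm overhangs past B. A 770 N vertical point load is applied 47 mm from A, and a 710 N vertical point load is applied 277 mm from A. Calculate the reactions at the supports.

A_x = 0, A_y = 381.6 N, B_y = 1098 N

ΣM about A: B_y·212 − 770·47 − 710·277 = 0 → B_y = 232860/212 = 1098.4 ≈ 1098 N.
ΣF_y = 0: A_y + 1098.4 − 770 − 710 = 0 → A_y = 381.6 N.
ΣF_x = 0: no horizontal applied forces, so A_x = 0.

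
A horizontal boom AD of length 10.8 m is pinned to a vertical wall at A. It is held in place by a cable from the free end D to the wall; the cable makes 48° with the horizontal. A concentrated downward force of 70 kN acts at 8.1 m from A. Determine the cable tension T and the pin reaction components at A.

ΣM about A: T·sin48°·10.8 − 70·8.1 = 0 → T = 567/(10.8·0.743145) = 70.6457 ≈ 70.65 kN.
ΣF_x = 0: A_x − T·cos48° = 0 → A_x = 70.6457 × 0.669131 = 47.27 kN.
ΣF_y = 0: A_y + T·sin48° − 70 = 0 → A_y = 70 − 70.6457 × 0.743145 = 17.50 kN.

T = 70.65 kN, A_x = 47.27 kN, A_y = 17.50 kN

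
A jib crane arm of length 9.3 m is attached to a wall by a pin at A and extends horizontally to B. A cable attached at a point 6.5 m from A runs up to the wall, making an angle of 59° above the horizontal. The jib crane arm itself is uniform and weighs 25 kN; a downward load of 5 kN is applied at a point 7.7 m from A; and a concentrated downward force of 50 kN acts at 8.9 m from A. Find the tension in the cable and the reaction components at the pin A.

ΣM about A: T·sin59°·6.5 − 25·4.65 − 5·7.7 − 50·8.9 = 0 → T = 599.75/(6.5·0.857167) = 107.644 ≈ 107.6 kN.
ΣF_x = 0: A_x − T·cos59° = 0 → A_x = 107.644 × 0.515038 = 55.44 kN.
ΣF_y = 0: A_y + T·sin59° − 25 − 5 − 50 = 0 → A_y = 80 − 107.644 × 0.857167 = -12.27 kN.

T = 107.6 kN, A_x = 55.44 kN, A_y = -12.27 kN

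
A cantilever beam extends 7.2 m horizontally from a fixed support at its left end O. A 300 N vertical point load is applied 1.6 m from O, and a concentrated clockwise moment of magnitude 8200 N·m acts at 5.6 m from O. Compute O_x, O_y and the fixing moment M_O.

O_x = 0, O_y = 300.0 N, M_O = 8680 N·m

ΣF_x = 0: O_x = 0.
ΣF_y = 0: O_y − 300 = 0 → O_y = 300.0 N.
ΣM about O: M_O − 300·1.6 − 8200 = 0 → M_O = 8680 N·m.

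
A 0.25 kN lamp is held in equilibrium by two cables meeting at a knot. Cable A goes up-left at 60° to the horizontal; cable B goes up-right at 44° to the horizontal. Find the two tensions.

ΣF_x = 0: −T_A·cos60° + T_B·cos44° = 0 → T_B = 0.695082·T_A.
ΣF_y = 0: T_A·sin60° + T_B·sin44° = 0.25.
Substitute: T_A·(0.866025 + 0.695082·0.694658) = 0.25 → T_A = 0.18534 ≈ 0.1853 kN.
Then T_B = 0.695082 × 0.18534 = 0.1288 kN.

T_A = 0.1853 kN, T_B = 0.1288 kN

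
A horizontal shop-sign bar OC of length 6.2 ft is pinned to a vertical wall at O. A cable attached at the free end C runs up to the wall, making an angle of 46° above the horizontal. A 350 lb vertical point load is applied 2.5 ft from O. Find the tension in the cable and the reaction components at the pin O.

ΣM about O: T·sin46°·6.2 − 350·2.5 = 0 → T = 875/(6.2·0.71934) = 196.192 ≈ 196.2 lb.
ΣF_x = 0: O_x − T·cos46° = 0 → O_x = 196.192 × 0.694658 = 136.3 lb.
ΣF_y = 0: O_y + T·sin46° − 350 = 0 → O_y = 350 − 196.192 × 0.71934 = 208.9 lb.

T = 196.2 lb, O_x = 136.3 lb, O_y = 208.9 lb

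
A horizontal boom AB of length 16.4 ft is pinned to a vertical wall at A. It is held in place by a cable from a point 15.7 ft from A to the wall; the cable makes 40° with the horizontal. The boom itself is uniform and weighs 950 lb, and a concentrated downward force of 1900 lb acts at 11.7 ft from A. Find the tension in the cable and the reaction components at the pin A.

ΣM about A: T·sin40°·15.7 − 950·8.2 − 1900·11.7 = 0 → T = 30020/(15.7·0.642788) = 2974.7 ≈ 2975 lb.
ΣF_x = 0: A_x − T·cos40° = 0 → A_x = 2974.7 × 0.766044 = 2279 lb.
ΣF_y = 0: A_y + T·sin40° − 950 − 1900 = 0 → A_y = 2850 − 2974.7 × 0.642788 = 937.9 lb.

T = 2975 lb, A_x = 2279 lb, A_y = 937.9 lb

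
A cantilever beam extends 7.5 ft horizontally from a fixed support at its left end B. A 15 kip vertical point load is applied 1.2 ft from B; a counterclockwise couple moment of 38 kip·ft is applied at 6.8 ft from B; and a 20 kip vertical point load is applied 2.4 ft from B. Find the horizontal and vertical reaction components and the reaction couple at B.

B_x = 0, B_y = 35.00 kip, M_B = 28.00 kip·ft

ΣF_x = 0: B_x = 0.
ΣF_y = 0: B_y − 15 − 20 = 0 → B_y = 35.00 kip.
ΣM about B: M_B − 15·1.2 + 38 − 20·2.4 = 0 → M_B = 28.00 kip·ft.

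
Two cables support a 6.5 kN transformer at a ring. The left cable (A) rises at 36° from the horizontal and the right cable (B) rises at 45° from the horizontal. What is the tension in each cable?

ΣF_x = 0: −T_A·cos36° + T_B·cos45° = 0 → T_B = 1.14412·T_A.
ΣF_y = 0: T_A·sin36° + T_B·sin45° = 6.5.
Substitute: T_A·(0.587785 + 1.14412·0.707107) = 6.5 → T_A = 4.65349 ≈ 4.653 kN.
Then T_B = 1.14412 × 4.65349 = 5.324 kN.

T_A = 4.653 kN, T_B = 5.324 kN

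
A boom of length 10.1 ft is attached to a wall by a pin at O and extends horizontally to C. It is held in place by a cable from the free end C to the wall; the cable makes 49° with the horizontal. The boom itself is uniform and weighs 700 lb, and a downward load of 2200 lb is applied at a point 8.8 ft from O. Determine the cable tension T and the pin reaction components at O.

T = 3004 lb, O_x = 1971 lb, O_y = 633.2 lb

ΣM about O: T·sin49°·10.1 − 700·5.05 − 2200·8.8 = 0 → T = 22895/(10.1·0.75471) = 3003.58 ≈ 3004 lb.
ΣF_x = 0: O_x − T·cos49° = 0 → O_x = 3003.58 × 0.656059 = 1971 lb.
ΣF_y = 0: O_y + T·sin49° − 700 − 2200 = 0 → O_y = 2900 − 3003.58 × 0.75471 = 633.2 lb.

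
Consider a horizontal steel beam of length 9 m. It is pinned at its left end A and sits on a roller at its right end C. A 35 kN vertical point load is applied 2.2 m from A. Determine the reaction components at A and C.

Taking moments about A: C_y·9 − 35·2.2 = 0 → C_y = 77/9 = 8.55556 ≈ 8.556 kN.
ΣF_y = 0: A_y + 8.55556 − 35 = 0 → A_y = 26.44 kN.
ΣF_x = 0: no horizontal applied forces, so A_x = 0.

A_x = 0, A_y = 26.44 kN, C_y = 8.556 kN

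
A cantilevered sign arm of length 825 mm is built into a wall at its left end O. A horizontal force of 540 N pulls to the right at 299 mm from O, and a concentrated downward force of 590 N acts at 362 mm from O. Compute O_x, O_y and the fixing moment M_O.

ΣF_x = 0: O_x + 540 = 0 → O_x = -540.0 N.
ΣF_y = 0: O_y − 590 = 0 → O_y = 590.0 N.
ΣM about O: M_O − 590·362 = 0 → M_O = 213600 N·mm.

O_x = -540.0 N, O_y = 590.0 N, M_O = 213600 N·mm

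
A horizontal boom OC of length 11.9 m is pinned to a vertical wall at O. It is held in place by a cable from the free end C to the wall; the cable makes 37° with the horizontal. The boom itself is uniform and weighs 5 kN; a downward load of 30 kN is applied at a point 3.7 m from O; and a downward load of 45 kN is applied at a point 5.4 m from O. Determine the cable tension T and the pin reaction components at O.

T = 53.58 kN, O_x = 42.79 kN, O_y = 47.75 kN

ΣM about O: T·sin37°·11.9 − 5·5.95 − 30·3.7 − 45·5.4 = 0 → T = 383.75/(11.9·0.601815) = 53.5844 ≈ 53.58 kN.
ΣF_x = 0: O_x − T·cos37° = 0 → O_x = 53.5844 × 0.798636 = 42.79 kN.
ΣF_y = 0: O_y + T·sin37° − 5 − 30 − 45 = 0 → O_y = 80 − 53.5844 × 0.601815 = 47.75 kN.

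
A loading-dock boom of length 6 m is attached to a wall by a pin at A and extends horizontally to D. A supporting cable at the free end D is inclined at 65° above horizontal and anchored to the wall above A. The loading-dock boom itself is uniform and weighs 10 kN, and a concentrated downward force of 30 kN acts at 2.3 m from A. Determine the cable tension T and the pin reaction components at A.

ΣM about A: T·sin65°·6 − 10·3 − 30·2.3 = 0 → T = 99/(6·0.906308) = 18.2057 ≈ 18.21 kN.
ΣF_x = 0: A_x − T·cos65° = 0 → A_x = 18.2057 × 0.422618 = 7.694 kN.
ΣF_y = 0: A_y + T·sin65° − 10 − 30 = 0 → A_y = 40 − 18.2057 × 0.906308 = 23.50 kN.

T = 18.21 kN, A_x = 7.694 kN, A_y = 23.50 kN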